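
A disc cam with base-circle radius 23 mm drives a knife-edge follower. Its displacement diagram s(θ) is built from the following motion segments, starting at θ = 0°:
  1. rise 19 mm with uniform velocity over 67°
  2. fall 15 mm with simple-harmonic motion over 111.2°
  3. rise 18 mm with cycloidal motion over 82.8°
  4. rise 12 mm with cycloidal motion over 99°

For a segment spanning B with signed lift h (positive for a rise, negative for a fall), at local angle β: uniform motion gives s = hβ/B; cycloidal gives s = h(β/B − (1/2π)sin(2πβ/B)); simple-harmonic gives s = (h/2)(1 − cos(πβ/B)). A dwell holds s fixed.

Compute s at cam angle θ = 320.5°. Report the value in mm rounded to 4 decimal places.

seg 1 [0°–67°] uniform, h=19: full span → s += 19 → s = 19.0000
seg 2 [67°–178.2°] simple-harmonic, h=-15: full span → s += -15 → s = 4.0000
seg 3 [178.2°–261°] cycloidal, h=18: full span → s += 18 → s = 22.0000
seg 4 [261°–360°] cycloidal, h=12: θ=320.5° here. β=59.5, B=99. 12·(0.6010 − sin(2π·0.6010)/(2π)) = 8.3445 → s = 30.3445

30.3445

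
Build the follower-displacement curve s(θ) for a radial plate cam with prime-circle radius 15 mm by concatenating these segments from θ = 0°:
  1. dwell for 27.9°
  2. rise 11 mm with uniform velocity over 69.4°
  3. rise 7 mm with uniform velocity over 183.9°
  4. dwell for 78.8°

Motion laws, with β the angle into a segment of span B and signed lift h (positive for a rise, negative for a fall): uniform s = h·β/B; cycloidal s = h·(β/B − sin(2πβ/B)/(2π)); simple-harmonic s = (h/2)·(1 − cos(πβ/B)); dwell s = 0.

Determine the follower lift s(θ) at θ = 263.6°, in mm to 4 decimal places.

seg 1 [0°–27.9°] dwell: s stays 0.0000
seg 2 [27.9°–97.3°] uniform, h=11: full span → s += 11 → s = 11.0000
seg 3 [97.3°–281.2°] uniform, h=7: θ=263.6° here. β=166.3, B=183.9. 7·166.3/183.9 = 6.3301 → s = 17.3301

17.3301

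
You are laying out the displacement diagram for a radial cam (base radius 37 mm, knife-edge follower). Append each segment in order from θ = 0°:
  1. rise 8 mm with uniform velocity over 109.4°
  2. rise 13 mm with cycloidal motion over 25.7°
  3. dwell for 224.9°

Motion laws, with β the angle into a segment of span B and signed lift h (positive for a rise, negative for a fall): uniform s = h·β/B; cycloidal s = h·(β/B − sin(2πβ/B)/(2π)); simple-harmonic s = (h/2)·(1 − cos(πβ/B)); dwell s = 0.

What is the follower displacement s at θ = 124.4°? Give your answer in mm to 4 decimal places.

seg 1 [0°–109.4°] uniform, h=8: full span → s += 8 → s = 8.0000
seg 2 [109.4°–135.1°] cycloidal, h=13: θ=124.4° here. β=15, B=25.7. 13·(0.5837 − sin(2π·0.5837)/(2π)) = 8.6257 → s = 16.6257

16.6257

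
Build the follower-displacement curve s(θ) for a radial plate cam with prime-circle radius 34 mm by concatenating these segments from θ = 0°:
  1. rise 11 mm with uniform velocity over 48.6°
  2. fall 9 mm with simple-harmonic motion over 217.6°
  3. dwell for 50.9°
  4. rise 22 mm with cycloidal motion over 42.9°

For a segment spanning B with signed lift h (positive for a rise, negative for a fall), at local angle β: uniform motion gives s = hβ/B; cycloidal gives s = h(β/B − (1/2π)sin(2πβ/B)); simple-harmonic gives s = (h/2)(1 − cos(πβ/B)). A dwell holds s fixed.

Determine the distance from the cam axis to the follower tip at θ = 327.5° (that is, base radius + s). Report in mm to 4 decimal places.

seg 1 [0°–48.6°] uniform, h=11: full span → s += 11 → s = 11.0000
seg 2 [48.6°–266.2°] simple-harmonic, h=-9: full span → s += -9 → s = 2.0000
seg 3 [266.2°–317.1°] dwell: s stays 2.0000
seg 4 [317.1°–360°] cycloidal, h=22: θ=327.5° here. β=10.4, B=42.9. 22·(0.2424 − sin(2π·0.2424)/(2π)) = 1.8359 → s = 3.8359
radial distance = base radius + s = 34 + 3.8359 = 37.8359

37.8359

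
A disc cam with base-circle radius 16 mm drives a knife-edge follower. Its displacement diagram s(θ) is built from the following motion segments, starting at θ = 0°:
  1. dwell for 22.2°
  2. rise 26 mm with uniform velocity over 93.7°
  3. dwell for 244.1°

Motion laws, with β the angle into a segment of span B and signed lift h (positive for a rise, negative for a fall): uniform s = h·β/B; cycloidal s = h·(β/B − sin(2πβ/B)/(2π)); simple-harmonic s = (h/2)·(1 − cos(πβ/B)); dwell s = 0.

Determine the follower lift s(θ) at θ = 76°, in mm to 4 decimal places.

seg 1 [0°–22.2°] dwell: s stays 0.0000
seg 2 [22.2°–115.9°] uniform, h=26: θ=76° here. β=53.8, B=93.7. 26·53.8/93.7 = 14.9285 → s = 14.9285

14.9285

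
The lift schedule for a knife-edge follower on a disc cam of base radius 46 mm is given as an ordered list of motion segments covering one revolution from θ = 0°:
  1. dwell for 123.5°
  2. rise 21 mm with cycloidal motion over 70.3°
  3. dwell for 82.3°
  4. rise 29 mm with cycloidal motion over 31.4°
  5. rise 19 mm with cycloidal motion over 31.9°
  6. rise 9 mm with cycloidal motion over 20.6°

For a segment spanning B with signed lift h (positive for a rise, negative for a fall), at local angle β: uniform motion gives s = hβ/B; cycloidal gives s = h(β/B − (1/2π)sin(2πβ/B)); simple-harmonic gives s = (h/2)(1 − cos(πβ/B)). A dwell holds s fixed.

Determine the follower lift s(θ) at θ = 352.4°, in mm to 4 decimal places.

seg 1 [0°–123.5°] dwell: s stays 0.0000
seg 2 [123.5°–193.8°] cycloidal, h=21: full span → s += 21 → s = 21.0000
seg 3 [193.8°–276.1°] dwell: s stays 21.0000
seg 4 [276.1°–307.5°] cycloidal, h=29: full span → s += 29 → s = 50.0000
seg 5 [307.5°–339.4°] cycloidal, h=19: full span → s += 19 → s = 69.0000
seg 6 [339.4°–360°] cycloidal, h=9: θ=352.4° here. β=13, B=20.6. 9·(0.6311 − sin(2π·0.6311)/(2π)) = 6.7303 → s = 75.7303

75.7303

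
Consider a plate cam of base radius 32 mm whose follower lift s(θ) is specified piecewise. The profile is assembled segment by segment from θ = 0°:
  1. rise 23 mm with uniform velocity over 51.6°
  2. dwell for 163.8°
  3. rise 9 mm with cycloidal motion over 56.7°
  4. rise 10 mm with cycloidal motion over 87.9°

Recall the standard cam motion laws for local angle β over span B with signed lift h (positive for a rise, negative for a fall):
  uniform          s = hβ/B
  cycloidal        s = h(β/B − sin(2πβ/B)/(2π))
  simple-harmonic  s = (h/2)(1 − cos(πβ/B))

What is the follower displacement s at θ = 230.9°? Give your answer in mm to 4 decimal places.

seg 1 [0°–51.6°] uniform, h=23: full span → s += 23 → s = 23.0000
seg 2 [51.6°–215.4°] dwell: s stays 23.0000
seg 3 [215.4°–272.1°] cycloidal, h=9: θ=230.9° here. β=15.5, B=56.7. 9·(0.2734 − sin(2π·0.2734)/(2π)) = 1.0433 → s = 24.0433

24.0433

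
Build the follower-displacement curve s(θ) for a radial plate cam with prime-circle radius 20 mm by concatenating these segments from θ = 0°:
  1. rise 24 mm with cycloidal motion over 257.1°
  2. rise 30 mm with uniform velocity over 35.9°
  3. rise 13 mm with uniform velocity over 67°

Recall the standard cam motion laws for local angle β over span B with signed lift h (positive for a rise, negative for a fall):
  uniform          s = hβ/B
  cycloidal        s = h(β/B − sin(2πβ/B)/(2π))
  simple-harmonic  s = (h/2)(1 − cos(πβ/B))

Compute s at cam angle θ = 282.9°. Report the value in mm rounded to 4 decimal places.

seg 1 [0°–257.1°] cycloidal, h=24: full span → s += 24 → s = 24.0000
seg 2 [257.1°–293°] uniform, h=30: θ=282.9° here. β=25.8, B=35.9. 30·25.8/35.9 = 21.5599 → s = 45.5599

45.5599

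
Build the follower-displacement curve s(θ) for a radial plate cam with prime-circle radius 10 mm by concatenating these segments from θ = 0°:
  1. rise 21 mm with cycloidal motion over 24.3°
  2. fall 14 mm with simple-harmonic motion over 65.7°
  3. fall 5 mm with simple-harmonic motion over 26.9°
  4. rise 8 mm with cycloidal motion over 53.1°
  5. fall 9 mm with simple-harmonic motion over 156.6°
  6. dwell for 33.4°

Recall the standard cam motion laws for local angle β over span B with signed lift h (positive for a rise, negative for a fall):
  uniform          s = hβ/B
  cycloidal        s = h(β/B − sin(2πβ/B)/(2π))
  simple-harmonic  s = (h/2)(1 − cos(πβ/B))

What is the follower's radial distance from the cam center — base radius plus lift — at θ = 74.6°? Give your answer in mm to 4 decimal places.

seg 1 [0°–24.3°] cycloidal, h=21: full span → s += 21 → s = 21.0000
seg 2 [24.3°–90°] simple-harmonic, h=-14: θ=74.6° here. β=50.3, B=65.7. -14/2·(1 − cos(π·0.7656)) = -12.1863 → s = 8.8137
radial distance = base radius + s = 10 + 8.8137 = 18.8137

18.8137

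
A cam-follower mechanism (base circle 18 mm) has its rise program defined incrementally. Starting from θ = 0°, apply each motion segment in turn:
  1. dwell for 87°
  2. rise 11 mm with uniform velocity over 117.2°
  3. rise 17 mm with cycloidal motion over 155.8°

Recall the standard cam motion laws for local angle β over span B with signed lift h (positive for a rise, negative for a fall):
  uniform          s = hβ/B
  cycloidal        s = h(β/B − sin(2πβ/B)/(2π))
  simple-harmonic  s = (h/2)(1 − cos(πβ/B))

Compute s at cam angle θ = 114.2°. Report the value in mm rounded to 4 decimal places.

seg 1 [0°–87°] dwell: s stays 0.0000
seg 2 [87°–204.2°] uniform, h=11: θ=114.2° here. β=27.2, B=117.2. 11·27.2/117.2 = 2.5529 → s = 2.5529

2.5529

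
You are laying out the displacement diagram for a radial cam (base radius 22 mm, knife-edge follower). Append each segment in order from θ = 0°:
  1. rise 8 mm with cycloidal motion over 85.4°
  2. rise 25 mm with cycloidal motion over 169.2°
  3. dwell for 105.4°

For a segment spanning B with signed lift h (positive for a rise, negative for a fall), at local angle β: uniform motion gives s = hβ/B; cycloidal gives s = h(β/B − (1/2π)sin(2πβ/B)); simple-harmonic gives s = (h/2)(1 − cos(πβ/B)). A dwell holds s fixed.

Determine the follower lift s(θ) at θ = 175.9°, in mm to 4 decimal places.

seg 1 [0°–85.4°] cycloidal, h=8: full span → s += 8 → s = 8.0000
seg 2 [85.4°–254.6°] cycloidal, h=25: θ=175.9° here. β=90.5, B=169.2. 25·(0.5349 − sin(2π·0.5349)/(2π)) = 14.2365 → s = 22.2365

22.2365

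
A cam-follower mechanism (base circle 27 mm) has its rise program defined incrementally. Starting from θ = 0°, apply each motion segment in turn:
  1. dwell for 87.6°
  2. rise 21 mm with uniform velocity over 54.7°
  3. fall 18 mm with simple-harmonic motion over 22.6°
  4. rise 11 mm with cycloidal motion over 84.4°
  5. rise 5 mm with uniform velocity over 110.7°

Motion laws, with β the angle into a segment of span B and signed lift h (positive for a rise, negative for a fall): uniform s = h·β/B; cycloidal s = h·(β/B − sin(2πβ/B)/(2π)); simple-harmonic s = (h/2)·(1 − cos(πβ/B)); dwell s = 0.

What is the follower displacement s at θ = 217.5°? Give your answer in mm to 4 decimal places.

seg 1 [0°–87.6°] dwell: s stays 0.0000
seg 2 [87.6°–142.3°] uniform, h=21: full span → s += 21 → s = 21.0000
seg 3 [142.3°–164.9°] simple-harmonic, h=-18: full span → s += -18 → s = 3.0000
seg 4 [164.9°–249.3°] cycloidal, h=11: θ=217.5° here. β=52.6, B=84.4. 11·(0.6232 − sin(2π·0.6232)/(2π)) = 8.0795 → s = 11.0795

11.0795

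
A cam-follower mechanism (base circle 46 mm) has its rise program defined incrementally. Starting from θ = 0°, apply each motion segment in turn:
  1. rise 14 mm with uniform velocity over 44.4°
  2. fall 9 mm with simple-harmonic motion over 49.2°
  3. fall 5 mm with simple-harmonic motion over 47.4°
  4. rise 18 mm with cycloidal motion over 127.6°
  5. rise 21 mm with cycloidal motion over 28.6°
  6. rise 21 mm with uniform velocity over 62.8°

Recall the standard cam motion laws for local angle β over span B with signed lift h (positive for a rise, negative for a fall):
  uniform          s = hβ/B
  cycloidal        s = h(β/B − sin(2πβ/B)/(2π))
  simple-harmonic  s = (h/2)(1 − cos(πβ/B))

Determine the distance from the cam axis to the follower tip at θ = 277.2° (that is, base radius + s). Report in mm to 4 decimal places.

seg 1 [0°–44.4°] uniform, h=14: full span → s += 14 → s = 14.0000
seg 2 [44.4°–93.6°] simple-harmonic, h=-9: full span → s += -9 → s = 5.0000
seg 3 [93.6°–141°] simple-harmonic, h=-5: full span → s += -5 → s = 0.0000
seg 4 [141°–268.6°] cycloidal, h=18: full span → s += 18 → s = 18.0000
seg 5 [268.6°–297.2°] cycloidal, h=21: θ=277.2° here. β=8.6, B=28.6. 21·(0.3007 − sin(2π·0.3007)/(2π)) = 3.1406 → s = 21.1406
radial distance = base radius + s = 46 + 21.1406 = 67.1406

67.1406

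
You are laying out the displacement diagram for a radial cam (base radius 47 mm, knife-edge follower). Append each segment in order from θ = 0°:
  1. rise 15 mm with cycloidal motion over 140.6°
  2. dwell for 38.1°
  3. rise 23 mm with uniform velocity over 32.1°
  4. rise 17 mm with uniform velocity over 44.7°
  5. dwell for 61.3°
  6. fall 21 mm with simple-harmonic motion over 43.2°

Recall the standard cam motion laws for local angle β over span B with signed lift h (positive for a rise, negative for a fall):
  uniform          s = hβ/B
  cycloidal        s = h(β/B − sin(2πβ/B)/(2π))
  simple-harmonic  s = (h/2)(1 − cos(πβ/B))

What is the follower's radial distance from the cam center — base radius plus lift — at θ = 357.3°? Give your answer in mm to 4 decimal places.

seg 1 [0°–140.6°] cycloidal, h=15: full span → s += 15 → s = 15.0000
seg 2 [140.6°–178.7°] dwell: s stays 15.0000
seg 3 [178.7°–210.8°] uniform, h=23: full span → s += 23 → s = 38.0000
seg 4 [210.8°–255.5°] uniform, h=17: full span → s += 17 → s = 55.0000
seg 5 [255.5°–316.8°] dwell: s stays 55.0000
seg 6 [316.8°–360°] simple-harmonic, h=-21: θ=357.3° here. β=40.5, B=43.2. -21/2·(1 − cos(π·0.9375)) = -20.7982 → s = 34.2018
radial distance = base radius + s = 47 + 34.2018 = 81.2018

81.2018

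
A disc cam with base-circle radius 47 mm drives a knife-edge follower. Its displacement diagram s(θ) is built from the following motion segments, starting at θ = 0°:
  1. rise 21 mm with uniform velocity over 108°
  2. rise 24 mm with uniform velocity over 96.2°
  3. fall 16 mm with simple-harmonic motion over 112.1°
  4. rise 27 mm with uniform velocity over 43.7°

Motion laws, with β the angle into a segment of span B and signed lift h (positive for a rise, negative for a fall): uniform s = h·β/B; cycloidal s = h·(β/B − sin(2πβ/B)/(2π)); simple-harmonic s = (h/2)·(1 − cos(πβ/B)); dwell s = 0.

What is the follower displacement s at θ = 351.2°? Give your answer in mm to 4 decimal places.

seg 1 [0°–108°] uniform, h=21: full span → s += 21 → s = 21.0000
seg 2 [108°–204.2°] uniform, h=24: full span → s += 24 → s = 45.0000
seg 3 [204.2°–316.3°] simple-harmonic, h=-16: full span → s += -16 → s = 29.0000
seg 4 [316.3°–360°] uniform, h=27: θ=351.2° here. β=34.9, B=43.7. 27·34.9/43.7 = 21.5629 → s = 50.5629

50.5629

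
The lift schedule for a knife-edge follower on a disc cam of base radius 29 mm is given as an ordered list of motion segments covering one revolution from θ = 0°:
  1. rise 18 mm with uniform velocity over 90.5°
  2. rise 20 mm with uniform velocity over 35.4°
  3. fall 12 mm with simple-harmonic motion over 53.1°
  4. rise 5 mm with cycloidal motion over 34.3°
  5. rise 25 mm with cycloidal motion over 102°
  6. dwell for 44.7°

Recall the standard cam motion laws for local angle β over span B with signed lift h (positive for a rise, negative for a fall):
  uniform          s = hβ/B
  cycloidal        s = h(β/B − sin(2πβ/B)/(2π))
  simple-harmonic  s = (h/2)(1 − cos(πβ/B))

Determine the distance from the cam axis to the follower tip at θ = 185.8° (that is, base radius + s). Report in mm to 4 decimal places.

seg 1 [0°–90.5°] uniform, h=18: full span → s += 18 → s = 18.0000
seg 2 [90.5°–125.9°] uniform, h=20: full span → s += 20 → s = 38.0000
seg 3 [125.9°–179°] simple-harmonic, h=-12: full span → s += -12 → s = 26.0000
seg 4 [179°–213.3°] cycloidal, h=5: θ=185.8° here. β=6.8, B=34.3. 5·(0.1983 − sin(2π·0.1983)/(2π)) = 0.2372 → s = 26.2372
radial distance = base radius + s = 29 + 26.2372 = 55.2372

55.2372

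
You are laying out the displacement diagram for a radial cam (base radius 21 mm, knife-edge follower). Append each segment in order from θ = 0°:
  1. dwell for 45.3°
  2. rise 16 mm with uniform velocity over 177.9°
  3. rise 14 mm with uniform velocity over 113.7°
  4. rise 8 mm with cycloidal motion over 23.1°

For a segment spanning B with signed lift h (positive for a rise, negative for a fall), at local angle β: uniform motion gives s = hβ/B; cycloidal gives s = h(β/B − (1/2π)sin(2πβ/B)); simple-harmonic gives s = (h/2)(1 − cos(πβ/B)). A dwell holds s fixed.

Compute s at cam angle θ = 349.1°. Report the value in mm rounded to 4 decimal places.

seg 1 [0°–45.3°] dwell: s stays 0.0000
seg 2 [45.3°–223.2°] uniform, h=16: full span → s += 16 → s = 16.0000
seg 3 [223.2°–336.9°] uniform, h=14: full span → s += 14 → s = 30.0000
seg 4 [336.9°–360°] cycloidal, h=8: θ=349.1° here. β=12.2, B=23.1. 8·(0.5281 − sin(2π·0.5281)/(2π)) = 4.4490 → s = 34.4490

34.4490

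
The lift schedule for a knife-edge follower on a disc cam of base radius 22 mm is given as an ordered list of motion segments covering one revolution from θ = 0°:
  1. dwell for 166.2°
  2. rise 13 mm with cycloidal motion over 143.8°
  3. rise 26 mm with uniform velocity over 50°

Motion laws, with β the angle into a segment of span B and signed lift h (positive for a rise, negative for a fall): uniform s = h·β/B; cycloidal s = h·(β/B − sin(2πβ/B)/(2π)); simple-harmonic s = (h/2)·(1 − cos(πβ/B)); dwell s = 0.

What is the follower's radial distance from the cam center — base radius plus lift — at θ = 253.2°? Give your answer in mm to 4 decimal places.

seg 1 [0°–166.2°] dwell: s stays 0.0000
seg 2 [166.2°–310°] cycloidal, h=13: θ=253.2° here. β=87, B=143.8. 13·(0.6050 − sin(2π·0.6050)/(2π)) = 9.1333 → s = 9.1333
radial distance = base radius + s = 22 + 9.1333 = 31.1333

31.1333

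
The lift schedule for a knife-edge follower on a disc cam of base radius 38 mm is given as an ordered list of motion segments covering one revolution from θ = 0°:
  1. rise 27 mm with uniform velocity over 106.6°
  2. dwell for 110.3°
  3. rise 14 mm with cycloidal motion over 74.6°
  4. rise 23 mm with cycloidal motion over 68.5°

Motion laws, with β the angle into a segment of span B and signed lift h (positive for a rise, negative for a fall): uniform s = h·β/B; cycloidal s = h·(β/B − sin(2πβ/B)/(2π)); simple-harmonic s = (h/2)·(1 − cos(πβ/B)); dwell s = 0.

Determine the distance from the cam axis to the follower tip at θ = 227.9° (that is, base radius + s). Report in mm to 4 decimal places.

seg 1 [0°–106.6°] uniform, h=27: full span → s += 27 → s = 27.0000
seg 2 [106.6°–216.9°] dwell: s stays 27.0000
seg 3 [216.9°–291.5°] cycloidal, h=14: θ=227.9° here. β=11, B=74.6. 14·(0.1475 − sin(2π·0.1475)/(2π)) = 0.2829 → s = 27.2829
radial distance = base radius + s = 38 + 27.2829 = 65.2829

65.2829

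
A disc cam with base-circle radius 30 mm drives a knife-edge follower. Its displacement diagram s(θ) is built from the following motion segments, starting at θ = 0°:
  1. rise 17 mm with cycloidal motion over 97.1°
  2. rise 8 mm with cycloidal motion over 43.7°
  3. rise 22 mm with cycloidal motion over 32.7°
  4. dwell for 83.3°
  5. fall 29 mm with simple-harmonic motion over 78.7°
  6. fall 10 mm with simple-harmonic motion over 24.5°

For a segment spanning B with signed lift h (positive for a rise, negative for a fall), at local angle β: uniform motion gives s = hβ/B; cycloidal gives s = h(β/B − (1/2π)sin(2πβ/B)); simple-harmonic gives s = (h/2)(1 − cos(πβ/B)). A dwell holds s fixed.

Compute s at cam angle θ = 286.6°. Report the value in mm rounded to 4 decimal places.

seg 1 [0°–97.1°] cycloidal, h=17: full span → s += 17 → s = 17.0000
seg 2 [97.1°–140.8°] cycloidal, h=8: full span → s += 8 → s = 25.0000
seg 3 [140.8°–173.5°] cycloidal, h=22: full span → s += 22 → s = 47.0000
seg 4 [173.5°–256.8°] dwell: s stays 47.0000
seg 5 [256.8°–335.5°] simple-harmonic, h=-29: θ=286.6° here. β=29.8, B=78.7. -29/2·(1 − cos(π·0.3787)) = -9.1052 → s = 37.8948

37.8948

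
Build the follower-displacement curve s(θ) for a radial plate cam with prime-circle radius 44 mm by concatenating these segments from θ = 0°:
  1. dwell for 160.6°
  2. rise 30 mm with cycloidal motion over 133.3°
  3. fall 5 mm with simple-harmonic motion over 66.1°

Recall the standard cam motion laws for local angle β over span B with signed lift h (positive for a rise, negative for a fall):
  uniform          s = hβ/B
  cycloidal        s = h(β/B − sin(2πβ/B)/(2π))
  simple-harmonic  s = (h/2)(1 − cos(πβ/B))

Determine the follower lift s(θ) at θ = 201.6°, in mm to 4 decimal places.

seg 1 [0°–160.6°] dwell: s stays 0.0000
seg 2 [160.6°–293.9°] cycloidal, h=30: θ=201.6° here. β=41, B=133.3. 30·(0.3076 − sin(2π·0.3076)/(2π)) = 4.7617 → s = 4.7617

4.7617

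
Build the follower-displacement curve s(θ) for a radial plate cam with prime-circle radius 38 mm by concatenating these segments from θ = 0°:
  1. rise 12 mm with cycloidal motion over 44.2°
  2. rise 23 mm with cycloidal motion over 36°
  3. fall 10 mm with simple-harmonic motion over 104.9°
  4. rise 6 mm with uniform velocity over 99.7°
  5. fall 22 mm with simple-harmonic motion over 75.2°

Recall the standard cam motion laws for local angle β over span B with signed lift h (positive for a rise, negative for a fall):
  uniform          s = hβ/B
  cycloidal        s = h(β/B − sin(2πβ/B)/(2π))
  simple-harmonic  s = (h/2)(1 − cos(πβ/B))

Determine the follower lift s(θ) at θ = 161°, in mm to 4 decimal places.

seg 1 [0°–44.2°] cycloidal, h=12: full span → s += 12 → s = 12.0000
seg 2 [44.2°–80.2°] cycloidal, h=23: full span → s += 23 → s = 35.0000
seg 3 [80.2°–185.1°] simple-harmonic, h=-10: θ=161° here. β=80.8, B=104.9. -10/2·(1 − cos(π·0.7703)) = -8.7532 → s = 26.2468

26.2468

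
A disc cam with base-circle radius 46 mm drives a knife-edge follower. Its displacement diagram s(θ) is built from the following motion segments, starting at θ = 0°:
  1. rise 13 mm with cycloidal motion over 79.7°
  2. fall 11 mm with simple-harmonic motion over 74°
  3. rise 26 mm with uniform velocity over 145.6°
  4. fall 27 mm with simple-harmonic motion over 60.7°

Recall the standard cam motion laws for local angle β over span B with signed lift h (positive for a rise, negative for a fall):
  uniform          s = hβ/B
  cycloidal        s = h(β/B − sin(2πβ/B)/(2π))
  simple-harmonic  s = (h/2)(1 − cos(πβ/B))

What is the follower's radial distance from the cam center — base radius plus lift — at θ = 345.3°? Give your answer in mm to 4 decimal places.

seg 1 [0°–79.7°] cycloidal, h=13: full span → s += 13 → s = 13.0000
seg 2 [79.7°–153.7°] simple-harmonic, h=-11: full span → s += -11 → s = 2.0000
seg 3 [153.7°–299.3°] uniform, h=26: full span → s += 26 → s = 28.0000
seg 4 [299.3°–360°] simple-harmonic, h=-27: θ=345.3° here. β=46, B=60.7. -27/2·(1 − cos(π·0.7578)) = -23.2777 → s = 4.7223
radial distance = base radius + s = 46 + 4.7223 = 50.7223

50.7223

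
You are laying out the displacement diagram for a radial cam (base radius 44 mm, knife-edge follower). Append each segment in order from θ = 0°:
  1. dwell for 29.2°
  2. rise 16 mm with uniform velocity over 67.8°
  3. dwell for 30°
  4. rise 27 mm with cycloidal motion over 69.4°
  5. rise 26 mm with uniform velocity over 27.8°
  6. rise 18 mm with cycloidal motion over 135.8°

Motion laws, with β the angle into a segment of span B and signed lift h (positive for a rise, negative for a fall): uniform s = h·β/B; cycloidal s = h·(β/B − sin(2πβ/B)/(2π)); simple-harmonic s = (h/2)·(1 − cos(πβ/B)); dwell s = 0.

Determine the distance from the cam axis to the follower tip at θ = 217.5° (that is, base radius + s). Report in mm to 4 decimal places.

seg 1 [0°–29.2°] dwell: s stays 0.0000
seg 2 [29.2°–97°] uniform, h=16: full span → s += 16 → s = 16.0000
seg 3 [97°–127°] dwell: s stays 16.0000
seg 4 [127°–196.4°] cycloidal, h=27: full span → s += 27 → s = 43.0000
seg 5 [196.4°–224.2°] uniform, h=26: θ=217.5° here. β=21.1, B=27.8. 26·21.1/27.8 = 19.7338 → s = 62.7338
radial distance = base radius + s = 44 + 62.7338 = 106.7338

106.7338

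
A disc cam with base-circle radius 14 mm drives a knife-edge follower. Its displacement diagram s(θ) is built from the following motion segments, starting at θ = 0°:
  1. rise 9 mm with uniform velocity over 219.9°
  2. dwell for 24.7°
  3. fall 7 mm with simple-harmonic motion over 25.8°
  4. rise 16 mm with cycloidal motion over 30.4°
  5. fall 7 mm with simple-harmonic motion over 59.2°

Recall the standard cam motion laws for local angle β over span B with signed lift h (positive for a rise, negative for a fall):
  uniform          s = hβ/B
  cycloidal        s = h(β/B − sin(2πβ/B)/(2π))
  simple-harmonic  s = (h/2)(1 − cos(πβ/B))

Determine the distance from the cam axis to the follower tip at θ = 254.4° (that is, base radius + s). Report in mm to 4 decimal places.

seg 1 [0°–219.9°] uniform, h=9: full span → s += 9 → s = 9.0000
seg 2 [219.9°–244.6°] dwell: s stays 9.0000
seg 3 [244.6°–270.4°] simple-harmonic, h=-7: θ=254.4° here. β=9.8, B=25.8. -7/2·(1 − cos(π·0.3798)) = -2.2100 → s = 6.7900
radial distance = base radius + s = 14 + 6.7900 = 20.7900

20.7900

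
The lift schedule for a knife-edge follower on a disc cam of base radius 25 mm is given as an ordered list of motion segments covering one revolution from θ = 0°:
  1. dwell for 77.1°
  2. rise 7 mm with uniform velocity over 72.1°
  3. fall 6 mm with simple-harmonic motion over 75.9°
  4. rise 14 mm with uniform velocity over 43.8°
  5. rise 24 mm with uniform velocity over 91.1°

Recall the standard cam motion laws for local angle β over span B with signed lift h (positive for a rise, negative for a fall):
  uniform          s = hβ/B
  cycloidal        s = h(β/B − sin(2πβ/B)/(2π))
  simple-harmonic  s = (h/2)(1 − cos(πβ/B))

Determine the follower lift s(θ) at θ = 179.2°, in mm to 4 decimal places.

seg 1 [0°–77.1°] dwell: s stays 0.0000
seg 2 [77.1°–149.2°] uniform, h=7: full span → s += 7 → s = 7.0000
seg 3 [149.2°–225.1°] simple-harmonic, h=-6: θ=179.2° here. β=30, B=75.9. -6/2·(1 − cos(π·0.3953)) = -2.0305 → s = 4.9695

4.9695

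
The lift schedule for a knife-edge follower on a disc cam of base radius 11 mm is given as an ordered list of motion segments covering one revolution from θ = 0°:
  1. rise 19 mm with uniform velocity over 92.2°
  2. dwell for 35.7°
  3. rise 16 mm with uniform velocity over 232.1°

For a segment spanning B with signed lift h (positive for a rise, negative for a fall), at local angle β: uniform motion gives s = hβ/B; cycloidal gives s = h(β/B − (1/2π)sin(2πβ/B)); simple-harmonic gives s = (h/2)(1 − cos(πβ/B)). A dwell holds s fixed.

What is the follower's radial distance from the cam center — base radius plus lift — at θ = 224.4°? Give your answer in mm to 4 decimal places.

seg 1 [0°–92.2°] uniform, h=19: full span → s += 19 → s = 19.0000
seg 2 [92.2°–127.9°] dwell: s stays 19.0000
seg 3 [127.9°–360°] uniform, h=16: θ=224.4° here. β=96.5, B=232.1. 16·96.5/232.1 = 6.6523 → s = 25.6523
radial distance = base radius + s = 11 + 25.6523 = 36.6523

36.6523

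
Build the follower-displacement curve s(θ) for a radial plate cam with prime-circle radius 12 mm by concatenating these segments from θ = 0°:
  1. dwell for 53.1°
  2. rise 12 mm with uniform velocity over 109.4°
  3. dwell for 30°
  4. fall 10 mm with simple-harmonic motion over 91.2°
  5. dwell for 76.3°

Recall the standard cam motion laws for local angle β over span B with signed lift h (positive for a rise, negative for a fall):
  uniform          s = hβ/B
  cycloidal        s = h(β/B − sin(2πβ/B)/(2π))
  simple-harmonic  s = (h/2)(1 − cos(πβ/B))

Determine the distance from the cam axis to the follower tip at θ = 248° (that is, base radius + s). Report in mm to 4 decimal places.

seg 1 [0°–53.1°] dwell: s stays 0.0000
seg 2 [53.1°–162.5°] uniform, h=12: full span → s += 12 → s = 12.0000
seg 3 [162.5°–192.5°] dwell: s stays 12.0000
seg 4 [192.5°–283.7°] simple-harmonic, h=-10: θ=248° here. β=55.5, B=91.2. -10/2·(1 − cos(π·0.6086)) = -6.6723 → s = 5.3277
radial distance = base radius + s = 12 + 5.3277 = 17.3277

17.3277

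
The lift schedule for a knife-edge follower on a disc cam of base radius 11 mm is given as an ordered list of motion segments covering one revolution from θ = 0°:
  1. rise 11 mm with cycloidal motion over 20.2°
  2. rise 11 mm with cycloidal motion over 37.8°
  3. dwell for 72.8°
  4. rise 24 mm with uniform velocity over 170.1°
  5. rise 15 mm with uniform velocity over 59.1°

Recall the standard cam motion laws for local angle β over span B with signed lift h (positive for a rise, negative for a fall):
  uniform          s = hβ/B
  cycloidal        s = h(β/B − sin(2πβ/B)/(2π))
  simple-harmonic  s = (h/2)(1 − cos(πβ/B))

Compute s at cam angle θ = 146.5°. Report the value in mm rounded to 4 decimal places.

seg 1 [0°–20.2°] cycloidal, h=11: full span → s += 11 → s = 11.0000
seg 2 [20.2°–58°] cycloidal, h=11: full span → s += 11 → s = 22.0000
seg 3 [58°–130.8°] dwell: s stays 22.0000
seg 4 [130.8°–300.9°] uniform, h=24: θ=146.5° here. β=15.7, B=170.1. 24·15.7/170.1 = 2.2152 → s = 24.2152

24.2152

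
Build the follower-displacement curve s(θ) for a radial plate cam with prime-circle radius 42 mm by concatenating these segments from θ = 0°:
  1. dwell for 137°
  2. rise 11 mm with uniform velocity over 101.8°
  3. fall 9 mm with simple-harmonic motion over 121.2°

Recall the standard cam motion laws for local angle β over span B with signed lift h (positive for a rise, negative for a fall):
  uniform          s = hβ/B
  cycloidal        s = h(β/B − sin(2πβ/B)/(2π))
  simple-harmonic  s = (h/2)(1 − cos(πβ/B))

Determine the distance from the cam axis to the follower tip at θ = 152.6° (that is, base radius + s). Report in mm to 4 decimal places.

seg 1 [0°–137°] dwell: s stays 0.0000
seg 2 [137°–238.8°] uniform, h=11: θ=152.6° here. β=15.6, B=101.8. 11·15.6/101.8 = 1.6857 → s = 1.6857
radial distance = base radius + s = 42 + 1.6857 = 43.6857

43.6857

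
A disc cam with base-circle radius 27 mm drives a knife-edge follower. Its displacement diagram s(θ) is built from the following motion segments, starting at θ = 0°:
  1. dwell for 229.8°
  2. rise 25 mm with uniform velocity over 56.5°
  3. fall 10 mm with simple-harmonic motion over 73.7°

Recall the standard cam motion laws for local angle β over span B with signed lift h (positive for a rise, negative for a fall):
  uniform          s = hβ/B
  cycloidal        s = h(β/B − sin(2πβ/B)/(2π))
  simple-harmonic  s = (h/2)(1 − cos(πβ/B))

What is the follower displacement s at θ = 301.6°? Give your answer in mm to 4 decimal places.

seg 1 [0°–229.8°] dwell: s stays 0.0000
seg 2 [229.8°–286.3°] uniform, h=25: full span → s += 25 → s = 25.0000
seg 3 [286.3°–360°] simple-harmonic, h=-10: θ=301.6° here. β=15.3, B=73.7. -10/2·(1 − cos(π·0.2076)) = -1.0262 → s = 23.9738

23.9738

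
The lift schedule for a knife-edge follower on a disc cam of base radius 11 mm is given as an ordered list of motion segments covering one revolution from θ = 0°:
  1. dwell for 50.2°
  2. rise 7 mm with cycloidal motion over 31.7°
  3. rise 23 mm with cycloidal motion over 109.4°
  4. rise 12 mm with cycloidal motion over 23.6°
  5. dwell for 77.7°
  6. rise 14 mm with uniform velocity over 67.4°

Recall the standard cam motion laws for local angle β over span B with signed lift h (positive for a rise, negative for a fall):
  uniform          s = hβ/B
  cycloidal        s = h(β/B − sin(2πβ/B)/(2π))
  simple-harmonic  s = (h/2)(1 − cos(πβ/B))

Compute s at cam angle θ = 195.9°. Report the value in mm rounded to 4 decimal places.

seg 1 [0°–50.2°] dwell: s stays 0.0000
seg 2 [50.2°–81.9°] cycloidal, h=7: full span → s += 7 → s = 7.0000
seg 3 [81.9°–191.3°] cycloidal, h=23: full span → s += 23 → s = 30.0000
seg 4 [191.3°–214.9°] cycloidal, h=12: θ=195.9° here. β=4.6, B=23.6. 12·(0.1949 − sin(2π·0.1949)/(2π)) = 0.5424 → s = 30.5424

30.5424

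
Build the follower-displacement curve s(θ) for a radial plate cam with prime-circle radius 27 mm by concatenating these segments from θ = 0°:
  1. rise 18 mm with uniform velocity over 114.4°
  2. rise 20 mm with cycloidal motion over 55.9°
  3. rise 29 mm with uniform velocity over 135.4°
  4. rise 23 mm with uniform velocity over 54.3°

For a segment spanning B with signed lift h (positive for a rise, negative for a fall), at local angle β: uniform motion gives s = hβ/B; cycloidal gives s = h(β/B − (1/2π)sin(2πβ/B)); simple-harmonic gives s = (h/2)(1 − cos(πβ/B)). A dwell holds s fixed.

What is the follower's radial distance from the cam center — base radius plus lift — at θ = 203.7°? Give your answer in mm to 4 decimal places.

seg 1 [0°–114.4°] uniform, h=18: full span → s += 18 → s = 18.0000
seg 2 [114.4°–170.3°] cycloidal, h=20: full span → s += 20 → s = 38.0000
seg 3 [170.3°–305.7°] uniform, h=29: θ=203.7° here. β=33.4, B=135.4. 29·33.4/135.4 = 7.1536 → s = 45.1536
radial distance = base radius + s = 27 + 45.1536 = 72.1536

72.1536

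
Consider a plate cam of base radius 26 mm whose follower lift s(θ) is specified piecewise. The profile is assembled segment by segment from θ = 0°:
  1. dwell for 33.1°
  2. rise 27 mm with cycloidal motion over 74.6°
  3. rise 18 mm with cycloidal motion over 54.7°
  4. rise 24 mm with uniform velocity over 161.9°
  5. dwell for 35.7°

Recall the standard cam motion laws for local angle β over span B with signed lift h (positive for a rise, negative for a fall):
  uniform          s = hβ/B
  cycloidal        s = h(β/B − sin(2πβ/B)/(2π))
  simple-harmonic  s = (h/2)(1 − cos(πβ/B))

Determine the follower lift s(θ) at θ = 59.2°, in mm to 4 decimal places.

seg 1 [0°–33.1°] dwell: s stays 0.0000
seg 2 [33.1°–107.7°] cycloidal, h=27: θ=59.2° here. β=26.1, B=74.6. 27·(0.3499 − sin(2π·0.3499)/(2π)) = 5.9678 → s = 5.9678

5.9678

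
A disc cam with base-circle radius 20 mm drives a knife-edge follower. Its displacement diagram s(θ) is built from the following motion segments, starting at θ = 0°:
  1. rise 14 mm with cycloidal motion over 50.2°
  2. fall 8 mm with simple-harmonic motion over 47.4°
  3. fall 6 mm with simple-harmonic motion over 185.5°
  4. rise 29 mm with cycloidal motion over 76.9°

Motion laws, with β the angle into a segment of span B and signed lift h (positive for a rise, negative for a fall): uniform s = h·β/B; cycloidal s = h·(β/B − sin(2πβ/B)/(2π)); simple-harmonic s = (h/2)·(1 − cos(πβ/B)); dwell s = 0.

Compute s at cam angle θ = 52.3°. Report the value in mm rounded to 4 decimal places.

seg 1 [0°–50.2°] cycloidal, h=14: full span → s += 14 → s = 14.0000
seg 2 [50.2°–97.6°] simple-harmonic, h=-8: θ=52.3° here. β=2.1, B=47.4. -8/2·(1 − cos(π·0.0443)) = -0.0387 → s = 13.9613

13.9613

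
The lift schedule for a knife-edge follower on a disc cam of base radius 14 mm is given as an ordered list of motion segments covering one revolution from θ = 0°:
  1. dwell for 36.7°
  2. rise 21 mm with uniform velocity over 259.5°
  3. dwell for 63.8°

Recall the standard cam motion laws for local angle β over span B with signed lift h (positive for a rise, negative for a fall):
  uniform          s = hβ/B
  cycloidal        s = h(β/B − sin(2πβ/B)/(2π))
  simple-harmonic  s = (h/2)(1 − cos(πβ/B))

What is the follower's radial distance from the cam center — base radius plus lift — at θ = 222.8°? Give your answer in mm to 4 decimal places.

seg 1 [0°–36.7°] dwell: s stays 0.0000
seg 2 [36.7°–296.2°] uniform, h=21: θ=222.8° here. β=186.1, B=259.5. 21·186.1/259.5 = 15.0601 → s = 15.0601
radial distance = base radius + s = 14 + 15.0601 = 29.0601

29.0601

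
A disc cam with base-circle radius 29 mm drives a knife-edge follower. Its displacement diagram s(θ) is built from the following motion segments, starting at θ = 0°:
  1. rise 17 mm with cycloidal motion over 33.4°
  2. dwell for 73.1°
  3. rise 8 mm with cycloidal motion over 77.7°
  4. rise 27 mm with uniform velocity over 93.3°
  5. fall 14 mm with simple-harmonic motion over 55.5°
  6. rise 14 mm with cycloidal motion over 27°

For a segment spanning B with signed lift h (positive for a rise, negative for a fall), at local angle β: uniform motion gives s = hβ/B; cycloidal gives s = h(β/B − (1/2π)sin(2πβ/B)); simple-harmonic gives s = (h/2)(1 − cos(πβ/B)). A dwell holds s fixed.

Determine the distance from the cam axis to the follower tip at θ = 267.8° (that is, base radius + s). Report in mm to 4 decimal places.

seg 1 [0°–33.4°] cycloidal, h=17: full span → s += 17 → s = 17.0000
seg 2 [33.4°–106.5°] dwell: s stays 17.0000
seg 3 [106.5°–184.2°] cycloidal, h=8: full span → s += 8 → s = 25.0000
seg 4 [184.2°–277.5°] uniform, h=27: θ=267.8° here. β=83.6, B=93.3. 27·83.6/93.3 = 24.1929 → s = 49.1929
radial distance = base radius + s = 29 + 49.1929 = 78.1929

78.1929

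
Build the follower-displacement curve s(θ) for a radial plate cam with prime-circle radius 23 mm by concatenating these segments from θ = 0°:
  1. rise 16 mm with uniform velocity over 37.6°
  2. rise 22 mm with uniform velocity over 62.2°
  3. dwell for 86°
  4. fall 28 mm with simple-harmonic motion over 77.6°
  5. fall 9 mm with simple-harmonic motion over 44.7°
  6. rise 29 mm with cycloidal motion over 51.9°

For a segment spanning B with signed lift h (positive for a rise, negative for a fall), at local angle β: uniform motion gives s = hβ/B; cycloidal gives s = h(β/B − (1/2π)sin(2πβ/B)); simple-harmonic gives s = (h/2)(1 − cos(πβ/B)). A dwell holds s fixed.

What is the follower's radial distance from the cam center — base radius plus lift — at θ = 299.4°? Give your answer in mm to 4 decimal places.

seg 1 [0°–37.6°] uniform, h=16: full span → s += 16 → s = 16.0000
seg 2 [37.6°–99.8°] uniform, h=22: full span → s += 22 → s = 38.0000
seg 3 [99.8°–185.8°] dwell: s stays 38.0000
seg 4 [185.8°–263.4°] simple-harmonic, h=-28: full span → s += -28 → s = 10.0000
seg 5 [263.4°–308.1°] simple-harmonic, h=-9: θ=299.4° here. β=36, B=44.7. -9/2·(1 − cos(π·0.8054)) = -8.1847 → s = 1.8153
radial distance = base radius + s = 23 + 1.8153 = 24.8153

24.8153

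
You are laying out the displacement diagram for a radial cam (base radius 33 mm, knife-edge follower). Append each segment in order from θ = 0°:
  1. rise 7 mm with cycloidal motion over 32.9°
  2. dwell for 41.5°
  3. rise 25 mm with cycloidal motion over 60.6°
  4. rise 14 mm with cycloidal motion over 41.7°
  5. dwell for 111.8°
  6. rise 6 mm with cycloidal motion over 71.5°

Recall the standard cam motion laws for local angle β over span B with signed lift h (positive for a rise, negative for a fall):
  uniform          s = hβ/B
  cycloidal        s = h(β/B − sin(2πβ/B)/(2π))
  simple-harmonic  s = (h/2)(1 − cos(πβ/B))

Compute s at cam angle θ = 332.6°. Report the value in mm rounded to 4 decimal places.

seg 1 [0°–32.9°] cycloidal, h=7: full span → s += 7 → s = 7.0000
seg 2 [32.9°–74.4°] dwell: s stays 7.0000
seg 3 [74.4°–135°] cycloidal, h=25: full span → s += 25 → s = 32.0000
seg 4 [135°–176.7°] cycloidal, h=14: full span → s += 14 → s = 46.0000
seg 5 [176.7°–288.5°] dwell: s stays 46.0000
seg 6 [288.5°–360°] cycloidal, h=6: θ=332.6° here. β=44.1, B=71.5. 6·(0.6168 − sin(2π·0.6168)/(2π)) = 4.3402 → s = 50.3402

50.3402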